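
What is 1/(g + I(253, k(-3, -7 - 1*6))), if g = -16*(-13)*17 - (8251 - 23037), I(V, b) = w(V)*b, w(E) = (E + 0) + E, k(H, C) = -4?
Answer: 1/16298 ≈ 6.1357e-5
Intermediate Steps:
w(E) = 2*E (w(E) = E + E = 2*E)
I(V, b) = 2*V*b (I(V, b) = (2*V)*b = 2*V*b)
g = 18322 (g = 208*17 - 1*(-14786) = 3536 + 14786 = 18322)
1/(g + I(253, k(-3, -7 - 1*6))) = 1/(18322 + 2*253*(-4)) = 1/(18322 - 2024) = 1/16298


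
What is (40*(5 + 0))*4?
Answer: 800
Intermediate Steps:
(40*(5 + 0))*4 = (40*5)*4 = 200*4 = 800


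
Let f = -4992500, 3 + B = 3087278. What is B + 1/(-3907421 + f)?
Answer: 27476503605274/8899921 ≈ 3.0873e+6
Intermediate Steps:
B = 3087275 (B = -3 + 3087278 = 3087275)
B + 1/(-3907421 + f) = 3087275 + 1/(-3907421 - 4992500) = 3087275 + 1/(-8899921) = 3087275 - 1/8899921 = 27476503605274/8899921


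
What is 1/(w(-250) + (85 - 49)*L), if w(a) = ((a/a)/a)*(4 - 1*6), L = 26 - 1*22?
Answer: 125/18001 ≈ 0.0069441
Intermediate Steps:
L = 4 (L = 26 - 22 = 4)
w(a) = -2/a (w(a) = (1/a)*(4 - 6) = -2/a)
1/(w(-250) + (85 - 49)*L) = 1/(-2/(-250) + (85 - 49)*4) = 1/(-2*(-1/250) + 36*4) = 1/(1/125 + 144) = 1/(18001/125) = 125/18001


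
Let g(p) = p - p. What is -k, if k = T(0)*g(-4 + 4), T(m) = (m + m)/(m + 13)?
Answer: 0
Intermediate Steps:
g(p) = 0
T(m) = 2*m/(13 + m) (T(m) = (2*m)/(13 + m) = 2*m/(13 + m))
k = 0 (k = (2*0/(13 + 0))*0 = (2*0/13)*0 = (2*0*(1/13))*0 = 0*0 = 0)
-k = -1*0 = 0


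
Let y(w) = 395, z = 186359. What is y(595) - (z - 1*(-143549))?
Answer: -329513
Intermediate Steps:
y(595) - (z - 1*(-143549)) = 395 - (186359 - 1*(-143549)) = 395 - (186359 + 143549) = 395 - 1*329908 = 395 - 329908 = -329513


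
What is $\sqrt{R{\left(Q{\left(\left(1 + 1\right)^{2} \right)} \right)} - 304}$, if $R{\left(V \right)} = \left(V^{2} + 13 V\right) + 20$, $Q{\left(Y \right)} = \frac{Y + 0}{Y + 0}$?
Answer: $3 i \sqrt{30} \approx 16.432 i$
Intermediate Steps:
$Q{\left(Y \right)} = 1$ ($Q{\left(Y \right)} = \frac{Y}{Y} = 1$)
$R{\left(V \right)} = 20 + V^{2} + 13 V$
$\sqrt{R{\left(Q{\left(\left(1 + 1\right)^{2} \right)} \right)} - 304} = \sqrt{\left(20 + 1^{2} + 13 \cdot 1\right) - 304} = \sqrt{\left(20 + 1 + 13\right) - 304} = \sqrt{34 - 304} = \sqrt{-270} = 3 i \sqrt{30}$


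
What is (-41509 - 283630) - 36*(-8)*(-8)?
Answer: -327443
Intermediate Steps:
(-41509 - 283630) - 36*(-8)*(-8) = -325139 + 288*(-8) = -325139 - 2304 = -327443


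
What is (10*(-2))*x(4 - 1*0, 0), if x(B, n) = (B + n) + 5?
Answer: -180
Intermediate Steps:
x(B, n) = 5 + B + n
(10*(-2))*x(4 - 1*0, 0) = (10*(-2))*(5 + (4 - 1*0) + 0) = -20*(5 + (4 + 0) + 0) = -20*(5 + 4 + 0) = -20*9 = -180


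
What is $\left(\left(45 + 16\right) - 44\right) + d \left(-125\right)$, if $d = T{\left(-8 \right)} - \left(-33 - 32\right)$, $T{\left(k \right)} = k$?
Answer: $-7108$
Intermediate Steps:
$d = 57$ ($d = -8 - \left(-33 - 32\right) = -8 - -65 = -8 + 65 = 57$)
$\left(\left(45 + 16\right) - 44\right) + d \left(-125\right) = \left(\left(45 + 16\right) - 44\right) + 57 \left(-125\right) = \left(61 - 44\right) - 7125 = 17 - 7125 = -7108$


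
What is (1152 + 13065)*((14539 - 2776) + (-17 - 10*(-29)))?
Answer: 171115812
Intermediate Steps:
(1152 + 13065)*((14539 - 2776) + (-17 - 10*(-29))) = 14217*(11763 + (-17 + 290)) = 14217*(11763 + 273) = 14217*12036 = 171115812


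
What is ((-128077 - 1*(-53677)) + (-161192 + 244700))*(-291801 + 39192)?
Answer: -2300762772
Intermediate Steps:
((-128077 - 1*(-53677)) + (-161192 + 244700))*(-291801 + 39192) = ((-128077 + 53677) + 83508)*(-252609) = (-74400 + 83508)*(-252609) = 9108*(-252609) = -2300762772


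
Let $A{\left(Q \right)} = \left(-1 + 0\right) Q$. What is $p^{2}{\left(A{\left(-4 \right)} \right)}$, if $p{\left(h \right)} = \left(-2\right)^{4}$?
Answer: $256$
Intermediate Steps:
$A{\left(Q \right)} = - Q$
$p{\left(h \right)} = 16$
$p^{2}{\left(A{\left(-4 \right)} \right)} = 16^{2} = 256$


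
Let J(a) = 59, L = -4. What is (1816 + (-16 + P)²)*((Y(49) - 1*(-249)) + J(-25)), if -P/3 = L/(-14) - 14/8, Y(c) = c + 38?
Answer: 604100755/784 ≈ 7.7054e+5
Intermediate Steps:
Y(c) = 38 + c
P = 123/28 (P = -3*(-4/(-14) - 14/8) = -3*(-4*(-1/14) - 14*⅛) = -3*(2/7 - 7/4) = -3*(-41/28) = 123/28 ≈ 4.3929)
(1816 + (-16 + P)²)*((Y(49) - 1*(-249)) + J(-25)) = (1816 + (-16 + 123/28)²)*(((38 + 49) - 1*(-249)) + 59) = (1816 + (-325/28)²)*((87 + 249) + 59) = (1816 + 105625/784)*(336 + 59) = (1529369/784)*395 = 604100755/784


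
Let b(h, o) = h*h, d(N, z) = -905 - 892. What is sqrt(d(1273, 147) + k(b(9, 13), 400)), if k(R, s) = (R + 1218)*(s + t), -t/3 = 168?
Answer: I*sqrt(136893) ≈ 369.99*I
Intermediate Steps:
d(N, z) = -1797
b(h, o) = h**2
t = -504 (t = -3*168 = -504)
k(R, s) = (-504 + s)*(1218 + R) (k(R, s) = (R + 1218)*(s - 504) = (1218 + R)*(-504 + s) = (-504 + s)*(1218 + R))
sqrt(d(1273, 147) + k(b(9, 13), 400)) = sqrt(-1797 + (-613872 - 504*9**2 + 1218*400 + 9**2*400)) = sqrt(-1797 + (-613872 - 504*81 + 487200 + 81*400)) = sqrt(-1797 + (-613872 - 40824 + 487200 + 32400)) = sqrt(-1797 - 135096) = sqrt(-136893) = I*sqrt(136893)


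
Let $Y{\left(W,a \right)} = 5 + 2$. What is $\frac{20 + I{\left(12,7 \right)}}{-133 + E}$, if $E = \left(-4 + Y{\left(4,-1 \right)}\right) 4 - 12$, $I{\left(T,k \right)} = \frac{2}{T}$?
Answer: $- \frac{121}{798} \approx -0.15163$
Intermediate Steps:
$Y{\left(W,a \right)} = 7$
$E = 0$ ($E = \left(-4 + 7\right) 4 - 12 = 3 \cdot 4 - 12 = 12 - 12 = 0$)
$\frac{20 + I{\left(12,7 \right)}}{-133 + E} = \frac{20 + \frac{2}{12}}{-133 + 0} = \frac{20 + 2 \cdot \frac{1}{12}}{-133} = - \frac{20 + \frac{1}{6}}{133} = \left(- \frac{1}{133}\right) \frac{121}{6} = - \frac{121}{798}$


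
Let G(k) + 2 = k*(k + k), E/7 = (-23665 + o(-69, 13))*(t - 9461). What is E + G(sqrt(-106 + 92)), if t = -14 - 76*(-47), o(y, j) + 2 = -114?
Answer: 982654671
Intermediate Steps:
o(y, j) = -116 (o(y, j) = -2 - 114 = -116)
t = 3558 (t = -14 + 3572 = 3558)
E = 982654701 (E = 7*((-23665 - 116)*(3558 - 9461)) = 7*(-23781*(-5903)) = 7*140379243 = 982654701)
G(k) = -2 + 2*k**2 (G(k) = -2 + k*(k + k) = -2 + k*(2*k) = -2 + 2*k**2)
E + G(sqrt(-106 + 92)) = 982654701 + (-2 + 2*(sqrt(-106 + 92))**2) = 982654701 + (-2 + 2*(sqrt(-14))**2) = 982654701 + (-2 + 2*(I*sqrt(14))**2) = 982654701 + (-2 + 2*(-14)) = 982654701 + (-2 - 28) = 982654701 - 30 = 982654671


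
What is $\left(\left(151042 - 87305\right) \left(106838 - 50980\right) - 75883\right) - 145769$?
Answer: $3559999694$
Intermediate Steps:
$\left(\left(151042 - 87305\right) \left(106838 - 50980\right) - 75883\right) - 145769 = \left(63737 \cdot 55858 - 75883\right) - 145769 = \left(3560221346 - 75883\right) - 145769 = 3560145463 - 145769 = 3559999694$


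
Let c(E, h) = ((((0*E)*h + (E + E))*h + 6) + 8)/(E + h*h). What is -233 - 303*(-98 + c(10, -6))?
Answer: 693662/23 ≈ 30159.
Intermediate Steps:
c(E, h) = (14 + 2*E*h)/(E + h²) (c(E, h) = (((0*h + 2*E)*h + 6) + 8)/(E + h²) = (((0 + 2*E)*h + 6) + 8)/(E + h²) = (((2*E)*h + 6) + 8)/(E + h²) = ((2*E*h + 6) + 8)/(E + h²) = ((6 + 2*E*h) + 8)/(E + h²) = (14 + 2*E*h)/(E + h²))
-233 - 303*(-98 + c(10, -6)) = -233 - 303*(-98 + 2*(7 + 10*(-6))/(10 + (-6)²)) = -233 - 303*(-98 + 2*(7 - 60)/(10 + 36)) = -233 - 303*(-98 + 2*(-53)/46) = -233 - 303*(-98 + 2*(1/46)*(-53)) = -233 - 303*(-98 - 53/23) = -233 - 303*(-2307/23) = -233 + 699021/23 = 693662/23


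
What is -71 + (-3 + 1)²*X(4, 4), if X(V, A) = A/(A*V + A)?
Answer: -351/5 ≈ -70.200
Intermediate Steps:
X(V, A) = A/(A + A*V)
-71 + (-3 + 1)²*X(4, 4) = -71 + (-3 + 1)²/(1 + 4) = -71 + (-2)²/5 = -71 + 4*(⅕) = -71 + ⅘ = -351/5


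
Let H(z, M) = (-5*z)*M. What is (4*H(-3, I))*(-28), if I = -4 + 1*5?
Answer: -1680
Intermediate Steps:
I = 1 (I = -4 + 5 = 1)
H(z, M) = -5*M*z
(4*H(-3, I))*(-28) = (4*(-5*1*(-3)))*(-28) = (4*15)*(-28) = 60*(-28) = -1680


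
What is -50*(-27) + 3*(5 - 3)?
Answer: 1356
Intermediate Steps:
-50*(-27) + 3*(5 - 3) = 1350 + 3*2 = 1350 + 6 = 1356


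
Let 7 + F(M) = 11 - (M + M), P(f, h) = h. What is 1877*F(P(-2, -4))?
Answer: 22524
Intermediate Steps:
F(M) = 4 - 2*M (F(M) = -7 + (11 - (M + M)) = -7 + (11 - 2*M) = 4 - 2*M)
1877*F(P(-2, -4)) = 1877*(4 - 2*(-4)) = 1877*(4 + 8) = 1877*12 = 22524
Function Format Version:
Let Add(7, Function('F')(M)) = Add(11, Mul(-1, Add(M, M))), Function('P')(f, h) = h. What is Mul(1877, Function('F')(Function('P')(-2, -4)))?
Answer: 22524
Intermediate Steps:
Function('F')(M) = Add(4, Mul(-2, M)) (Function('F')(M) = Add(-7, Add(11, Mul(-1, Add(M, M)))) = Add(-7, Add(11, Mul(-1, Mul(2, M)))) = Add(-7, Add(11, Mul(-2, M))) = Add(4, Mul(-2, M)))
Mul(1877, Function('F')(Function('P')(-2, -4))) = Mul(1877, Add(4, Mul(-2, -4))) = Mul(1877, Add(4, 8)) = Mul(1877, 12) = 22524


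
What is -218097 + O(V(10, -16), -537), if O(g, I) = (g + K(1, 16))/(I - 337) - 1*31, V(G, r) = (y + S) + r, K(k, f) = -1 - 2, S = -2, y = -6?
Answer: -190643845/874 ≈ -2.1813e+5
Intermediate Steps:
K(k, f) = -3
V(G, r) = -8 + r (V(G, r) = (-6 - 2) + r = -8 + r)
O(g, I) = -31 + (-3 + g)/(-337 + I) (O(g, I) = (g - 3)/(I - 337) - 1*31 = (-3 + g)/(-337 + I) - 31 = -31 + (-3 + g)/(-337 + I))
-218097 + O(V(10, -16), -537) = -218097 + (10444 + (-8 - 16) - 31*(-537))/(-337 - 537) = -218097 + (10444 - 24 + 16647)/(-874) = -218097 - 1/874*27067 = -218097 - 27067/874 = -190643845/874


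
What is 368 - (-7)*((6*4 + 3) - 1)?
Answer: 550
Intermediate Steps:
368 - (-7)*((6*4 + 3) - 1) = 368 - (-7)*((24 + 3) - 1) = 368 - (-7)*(27 - 1) = 368 - (-7)*26 = 368 - 1*(-182) = 368 + 182 = 550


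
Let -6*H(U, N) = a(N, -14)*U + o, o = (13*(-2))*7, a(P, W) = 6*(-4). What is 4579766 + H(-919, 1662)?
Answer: 13728361/3 ≈ 4.5761e+6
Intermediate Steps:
a(P, W) = -24
o = -182 (o = -26*7 = -182)
H(U, N) = 91/3 + 4*U (H(U, N) = -(-24*U - 182)/6 = -(-182 - 24*U)/6 = 91/3 + 4*U)
4579766 + H(-919, 1662) = 4579766 + (91/3 + 4*(-919)) = 4579766 + (91/3 - 3676) = 4579766 - 10937/3 = 13728361/3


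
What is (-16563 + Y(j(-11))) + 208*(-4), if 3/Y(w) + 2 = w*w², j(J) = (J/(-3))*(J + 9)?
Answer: -186161371/10702 ≈ -17395.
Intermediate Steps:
j(J) = -J*(9 + J)/3 (j(J) = (J*(-⅓))*(9 + J) = (-J/3)*(9 + J) = -J*(9 + J)/3)
Y(w) = 3/(-2 + w³) (Y(w) = 3/(-2 + w*w²) = 3/(-2 + w³))
(-16563 + Y(j(-11))) + 208*(-4) = (-16563 + 3/(-2 + (-⅓*(-11)*(9 - 11))³)) + 208*(-4) = (-16563 + 3/(-2 + (-⅓*(-11)*(-2))³)) - 832 = (-16563 + 3/(-2 + (-22/3)³)) - 832 = (-16563 + 3/(-2 - 10648/27)) - 832 = (-16563 + 3/(-10702/27)) - 832 = (-16563 + 3*(-27/10702)) - 832 = (-16563 - 81/10702) - 832 = -177257307/10702 - 832 = -186161371/10702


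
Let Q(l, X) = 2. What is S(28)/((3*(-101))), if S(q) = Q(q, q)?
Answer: -2/303 ≈ -0.0066007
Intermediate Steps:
S(q) = 2
S(28)/((3*(-101))) = 2/((3*(-101))) = 2/(-303) = 2*(-1/303) = -2/303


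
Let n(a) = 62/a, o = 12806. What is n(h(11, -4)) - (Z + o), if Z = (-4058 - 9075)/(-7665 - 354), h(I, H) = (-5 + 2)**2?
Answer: -102649205/8019 ≈ -12801.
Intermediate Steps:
h(I, H) = 9 (h(I, H) = (-3)**2 = 9)
Z = 13133/8019 (Z = -13133/(-8019) = -13133*(-1/8019) = 13133/8019 ≈ 1.6377)
n(h(11, -4)) - (Z + o) = 62/9 - (13133/8019 + 12806) = 62*(1/9) - 1*102704447/8019 = 62/9 - 102704447/8019 = -102649205/8019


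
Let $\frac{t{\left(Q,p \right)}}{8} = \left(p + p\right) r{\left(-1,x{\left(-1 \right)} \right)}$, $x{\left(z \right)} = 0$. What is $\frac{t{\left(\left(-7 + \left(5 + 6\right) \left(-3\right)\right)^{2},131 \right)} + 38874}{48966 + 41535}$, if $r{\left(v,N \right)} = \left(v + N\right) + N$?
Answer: $\frac{36778}{90501} \approx 0.40638$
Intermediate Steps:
$r{\left(v,N \right)} = v + 2 N$ ($r{\left(v,N \right)} = \left(N + v\right) + N = v + 2 N$)
$t{\left(Q,p \right)} = - 16 p$ ($t{\left(Q,p \right)} = 8 \left(p + p\right) \left(-1 + 2 \cdot 0\right) = 8 \cdot 2 p \left(-1 + 0\right) = 8 \cdot 2 p \left(-1\right) = 8 \left(- 2 p\right) = - 16 p$)
$\frac{t{\left(\left(-7 + \left(5 + 6\right) \left(-3\right)\right)^{2},131 \right)} + 38874}{48966 + 41535} = \frac{\left(-16\right) 131 + 38874}{48966 + 41535} = \frac{-2096 + 38874}{90501} = 36778 \cdot \frac{1}{90501} = \frac{36778}{90501}$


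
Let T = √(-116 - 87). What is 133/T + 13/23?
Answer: 13/23 - 19*I*√203/29 ≈ 0.56522 - 9.3348*I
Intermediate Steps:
T = I*√203 (T = √(-203) = I*√203 ≈ 14.248*I)
133/T + 13/23 = 133/((I*√203)) + 13/23 = 133*(-I*√203/203) + 13*(1/23) = -19*I*√203/29 + 13/23 = 13/23 - 19*I*√203/29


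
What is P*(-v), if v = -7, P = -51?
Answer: -357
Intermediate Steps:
P*(-v) = -(-51)*(-7) = -51*7 = -357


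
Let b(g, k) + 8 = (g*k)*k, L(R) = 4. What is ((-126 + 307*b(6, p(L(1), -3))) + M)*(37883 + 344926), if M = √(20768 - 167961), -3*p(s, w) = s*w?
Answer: 10293734010 + 382809*I*√147193 ≈ 1.0294e+10 + 1.4687e+8*I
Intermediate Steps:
p(s, w) = -s*w/3
b(g, k) = -8 + g*k² (b(g, k) = -8 + (g*k)*k = -8 + g*k²)
M = I*√147193 (M = √(-147193) = I*√147193 ≈ 383.66*I)
((-126 + 307*b(6, p(L(1), -3))) + M)*(37883 + 344926) = ((-126 + 307*(-8 + 6*(-⅓*4*(-3))²)) + I*√147193)*(37883 + 344926) = ((-126 + 307*(-8 + 6*4²)) + I*√147193)*382809 = ((-126 + 307*(-8 + 6*16)) + I*√147193)*382809 = ((-126 + 307*(-8 + 96)) + I*√147193)*382809 = ((-126 + 307*88) + I*√147193)*382809 = ((-126 + 27016) + I*√147193)*382809 = (26890 + I*√147193)*382809 = 10293734010 + 382809*I*√147193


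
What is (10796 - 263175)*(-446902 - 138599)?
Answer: 147768156879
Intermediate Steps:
(10796 - 263175)*(-446902 - 138599) = -252379*(-585501) = 147768156879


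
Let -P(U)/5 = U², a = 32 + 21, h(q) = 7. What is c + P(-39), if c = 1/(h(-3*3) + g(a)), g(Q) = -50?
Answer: -327016/43 ≈ -7605.0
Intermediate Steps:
a = 53
P(U) = -5*U²
c = -1/43 (c = 1/(7 - 50) = 1/(-43) = -1/43 ≈ -0.023256)
c + P(-39) = -1/43 - 5*(-39)² = -1/43 - 5*1521 = -1/43 - 7605 = -327016/43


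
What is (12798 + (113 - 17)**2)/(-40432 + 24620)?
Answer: -11007/7906 ≈ -1.3922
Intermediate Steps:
(12798 + (113 - 17)**2)/(-40432 + 24620) = (12798 + 96**2)/(-15812) = (12798 + 9216)*(-1/15812) = 22014*(-1/15812) = -11007/7906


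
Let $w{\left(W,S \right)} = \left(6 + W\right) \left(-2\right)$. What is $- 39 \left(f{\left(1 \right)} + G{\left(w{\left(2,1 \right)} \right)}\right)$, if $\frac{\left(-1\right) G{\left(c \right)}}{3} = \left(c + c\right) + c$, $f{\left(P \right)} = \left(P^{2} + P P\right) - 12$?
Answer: $-5226$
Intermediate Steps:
$f{\left(P \right)} = -12 + 2 P^{2}$ ($f{\left(P \right)} = \left(P^{2} + P^{2}\right) - 12 = 2 P^{2} - 12 = -12 + 2 P^{2}$)
$w{\left(W,S \right)} = -12 - 2 W$
$G{\left(c \right)} = - 9 c$ ($G{\left(c \right)} = - 3 \left(\left(c + c\right) + c\right) = - 3 \left(2 c + c\right) = - 3 \cdot 3 c = - 9 c$)
$- 39 \left(f{\left(1 \right)} + G{\left(w{\left(2,1 \right)} \right)}\right) = - 39 \left(\left(-12 + 2 \cdot 1^{2}\right) - 9 \left(-12 - 4\right)\right) = - 39 \left(\left(-12 + 2 \cdot 1\right) - 9 \left(-12 - 4\right)\right) = - 39 \left(\left(-12 + 2\right) - -144\right) = - 39 \left(-10 + 144\right) = \left(-39\right) 134 = -5226$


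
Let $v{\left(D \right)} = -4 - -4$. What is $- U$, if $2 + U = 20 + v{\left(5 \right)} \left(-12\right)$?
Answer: $-18$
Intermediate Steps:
$v{\left(D \right)} = 0$ ($v{\left(D \right)} = -4 + 4 = 0$)
$U = 18$ ($U = -2 + \left(20 + 0 \left(-12\right)\right) = -2 + \left(20 + 0\right) = -2 + 20 = 18$)
$- U = \left(-1\right) 18 = -18$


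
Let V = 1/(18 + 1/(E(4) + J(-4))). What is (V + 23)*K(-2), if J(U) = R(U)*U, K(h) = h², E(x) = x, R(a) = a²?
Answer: 99508/1079 ≈ 92.222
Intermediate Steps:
J(U) = U³ (J(U) = U²*U = U³)
V = 60/1079 (V = 1/(18 + 1/(4 + (-4)³)) = 1/(18 + 1/(4 - 64)) = 1/(18 + 1/(-60)) = 1/(18 - 1/60) = 1/(1079/60) = 60/1079 ≈ 0.055607)
(V + 23)*K(-2) = (60/1079 + 23)*(-2)² = (24877/1079)*4 = 99508/1079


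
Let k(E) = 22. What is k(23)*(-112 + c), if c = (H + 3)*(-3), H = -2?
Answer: -2530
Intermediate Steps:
c = -3 (c = (-2 + 3)*(-3) = 1*(-3) = -3)
k(23)*(-112 + c) = 22*(-112 - 3) = 22*(-115) = -2530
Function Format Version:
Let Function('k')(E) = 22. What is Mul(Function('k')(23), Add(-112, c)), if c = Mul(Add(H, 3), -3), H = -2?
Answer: -2530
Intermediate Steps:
c = -3 (c = Mul(Add(-2, 3), -3) = Mul(1, -3) = -3)
Mul(Function('k')(23), Add(-112, c)) = Mul(22, Add(-112, -3)) = Mul(22, -115) = -2530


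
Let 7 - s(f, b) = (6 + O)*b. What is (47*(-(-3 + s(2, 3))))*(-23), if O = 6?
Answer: -34592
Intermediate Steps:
s(f, b) = 7 - 12*b (s(f, b) = 7 - (6 + 6)*b = 7 - 12*b)
(47*(-(-3 + s(2, 3))))*(-23) = (47*(-(-3 + (7 - 12*3))))*(-23) = (47*(-(-3 + (7 - 36))))*(-23) = (47*(-(-3 - 29)))*(-23) = (47*(-1*(-32)))*(-23) = (47*32)*(-23) = 1504*(-23) = -34592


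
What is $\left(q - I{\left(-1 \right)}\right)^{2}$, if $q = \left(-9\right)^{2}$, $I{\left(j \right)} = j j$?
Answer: $6400$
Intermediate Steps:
$I{\left(j \right)} = j^{2}$
$q = 81$
$\left(q - I{\left(-1 \right)}\right)^{2} = \left(81 - \left(-1\right)^{2}\right)^{2} = \left(81 - 1\right)^{2} = 80^{2} = 6400$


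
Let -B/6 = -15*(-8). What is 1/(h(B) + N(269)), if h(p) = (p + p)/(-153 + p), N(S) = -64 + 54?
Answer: -97/810 ≈ -0.11975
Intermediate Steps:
N(S) = -10
B = -720 (B = -(-90)*(-8) = -6*120 = -720)
h(p) = 2*p/(-153 + p) (h(p) = (2*p)/(-153 + p) = 2*p/(-153 + p))
1/(h(B) + N(269)) = 1/(2*(-720)/(-153 - 720) - 10) = 1/(2*(-720)/(-873) - 10) = 1/(2*(-720)*(-1/873) - 10) = 1/(160/97 - 10) = 1/(-810/97) = -97/810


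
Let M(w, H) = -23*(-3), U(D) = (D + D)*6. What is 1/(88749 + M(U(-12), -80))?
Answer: 1/88818 ≈ 1.1259e-5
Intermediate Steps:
U(D) = 12*D (U(D) = (2*D)*6 = 12*D)
M(w, H) = 69
1/(88749 + M(U(-12), -80)) = 1/(88749 + 69) = 1/88818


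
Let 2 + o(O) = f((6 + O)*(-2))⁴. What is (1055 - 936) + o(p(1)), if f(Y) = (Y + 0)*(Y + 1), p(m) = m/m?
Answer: 1097199493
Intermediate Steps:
p(m) = 1
f(Y) = Y*(1 + Y)
o(O) = -2 + (-12 - 2*O)⁴*(-11 - 2*O)⁴ (o(O) = -2 + (((6 + O)*(-2))*(1 + (6 + O)*(-2)))⁴ = -2 + ((-12 - 2*O)*(1 + (-12 - 2*O)))⁴ = -2 + ((-12 - 2*O)*(-11 - 2*O))⁴ = -2 + (-12 - 2*O)⁴*(-11 - 2*O)⁴)
(1055 - 936) + o(p(1)) = (1055 - 936) + (-2 + 16*(6 + 1)⁴*(11 + 2*1)⁴) = 119 + (-2 + 16*7⁴*(11 + 2)⁴) = 119 + (-2 + 16*2401*13⁴) = 119 + (-2 + 16*2401*28561) = 119 + (-2 + 1097199376) = 119 + 1097199374 = 1097199493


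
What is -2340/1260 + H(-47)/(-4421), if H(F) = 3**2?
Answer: -57536/30947 ≈ -1.8592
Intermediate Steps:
H(F) = 9
-2340/1260 + H(-47)/(-4421) = -2340/1260 + 9/(-4421) = -2340*1/1260 + 9*(-1/4421) = -13/7 - 9/4421 = -57536/30947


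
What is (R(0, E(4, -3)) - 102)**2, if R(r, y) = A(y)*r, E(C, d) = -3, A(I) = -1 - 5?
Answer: 10404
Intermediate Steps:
A(I) = -6
R(r, y) = -6*r
(R(0, E(4, -3)) - 102)**2 = (-6*0 - 102)**2 = (0 - 102)**2 = (-102)**2 = 10404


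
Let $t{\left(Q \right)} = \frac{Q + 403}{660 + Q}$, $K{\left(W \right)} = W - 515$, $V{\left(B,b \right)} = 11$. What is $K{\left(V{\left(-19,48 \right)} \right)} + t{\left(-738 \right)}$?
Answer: $- \frac{38977}{78} \approx -499.71$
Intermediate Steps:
$K{\left(W \right)} = -515 + W$
$t{\left(Q \right)} = \frac{403 + Q}{660 + Q}$
$K{\left(V{\left(-19,48 \right)} \right)} + t{\left(-738 \right)} = \left(-515 + 11\right) + \frac{403 - 738}{660 - 738} = -504 + \frac{1}{-78} \left(-335\right) = -504 - - \frac{335}{78} = -504 + \frac{335}{78} = - \frac{38977}{78}$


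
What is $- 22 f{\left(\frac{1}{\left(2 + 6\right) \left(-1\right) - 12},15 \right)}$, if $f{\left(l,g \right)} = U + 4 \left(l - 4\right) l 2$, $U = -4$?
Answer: $\frac{1309}{25} \approx 52.36$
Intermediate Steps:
$f{\left(l,g \right)} = -4 + 2 l \left(-16 + 4 l\right)$ ($f{\left(l,g \right)} = -4 + 4 \left(l - 4\right) l 2 = -4 + 4 \left(-4 + l\right) l 2 = -4 + \left(-16 + 4 l\right) l 2 = -4 + l \left(-16 + 4 l\right) 2 = -4 + 2 l \left(-16 + 4 l\right)$)
$- 22 f{\left(\frac{1}{\left(2 + 6\right) \left(-1\right) - 12},15 \right)} = - 22 \left(-4 - \frac{32}{\left(2 + 6\right) \left(-1\right) - 12} + 8 \left(\frac{1}{\left(2 + 6\right) \left(-1\right) - 12}\right)^{2}\right) = - 22 \left(-4 - \frac{32}{8 \left(-1\right) - 12} + 8 \left(\frac{1}{8 \left(-1\right) - 12}\right)^{2}\right) = - 22 \left(-4 - \frac{32}{-8 - 12} + 8 \left(\frac{1}{-8 - 12}\right)^{2}\right) = - 22 \left(-4 - \frac{32}{-20} + 8 \left(\frac{1}{-20}\right)^{2}\right) = - 22 \left(-4 - - \frac{8}{5} + 8 \left(- \frac{1}{20}\right)^{2}\right) = - 22 \left(-4 + \frac{8}{5} + 8 \cdot \frac{1}{400}\right) = - 22 \left(-4 + \frac{8}{5} + \frac{1}{50}\right) = \left(-22\right) \left(- \frac{119}{50}\right) = \frac{1309}{25}$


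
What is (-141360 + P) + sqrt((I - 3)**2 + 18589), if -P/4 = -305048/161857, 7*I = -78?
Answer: -1345816784/9521 + sqrt(920662)/7 ≈ -1.4122e+5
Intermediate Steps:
I = -78/7 (I = (1/7)*(-78) = -78/7 ≈ -11.143)
P = 71776/9521 (P = -(-1220192)/161857 = -4*(-17944/9521) = 71776/9521 ≈ 7.5387)
(-141360 + P) + sqrt((I - 3)**2 + 18589) = (-141360 + 71776/9521) + sqrt((-78/7 - 3)**2 + 18589) = -1345816784/9521 + sqrt((-99/7)**2 + 18589) = -1345816784/9521 + sqrt(9801/49 + 18589) = -1345816784/9521 + sqrt(920662/49) = -1345816784/9521 + sqrt(920662)/7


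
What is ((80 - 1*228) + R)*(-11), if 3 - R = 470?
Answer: 6765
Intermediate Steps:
R = -467 (R = 3 - 1*470 = 3 - 470 = -467)
((80 - 1*228) + R)*(-11) = ((80 - 1*228) - 467)*(-11) = ((80 - 228) - 467)*(-11) = (-148 - 467)*(-11) = -615*(-11) = 6765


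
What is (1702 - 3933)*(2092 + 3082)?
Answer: -11543194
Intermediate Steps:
(1702 - 3933)*(2092 + 3082) = -2231*5174 = -11543194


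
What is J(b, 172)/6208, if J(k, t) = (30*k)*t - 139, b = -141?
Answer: -727699/6208 ≈ -117.22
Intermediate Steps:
J(k, t) = -139 + 30*k*t (J(k, t) = 30*k*t - 139 = -139 + 30*k*t)
J(b, 172)/6208 = (-139 + 30*(-141)*172)/6208 = (-139 - 727560)*(1/6208) = -727699*1/6208 = -727699/6208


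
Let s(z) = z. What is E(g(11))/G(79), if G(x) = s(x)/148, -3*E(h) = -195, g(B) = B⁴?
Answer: 9620/79 ≈ 121.77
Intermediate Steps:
E(h) = 65 (E(h) = -⅓*(-195) = 65)
G(x) = x/148
E(g(11))/G(79) = 65/(((1/148)*79)) = 65/(79/148) = 65*(148/79) = 9620/79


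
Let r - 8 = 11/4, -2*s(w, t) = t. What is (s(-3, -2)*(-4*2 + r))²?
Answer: 121/16 ≈ 7.5625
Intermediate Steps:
s(w, t) = -t/2
r = 43/4 (r = 8 + 11/4 = 43/4 ≈ 10.750)
(s(-3, -2)*(-4*2 + r))² = ((-½*(-2))*(-4*2 + 43/4))² = (1*(-8 + 43/4))² = (1*(11/4))² = (11/4)² = 121/16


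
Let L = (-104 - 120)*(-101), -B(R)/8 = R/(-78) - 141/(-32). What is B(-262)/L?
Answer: -9691/3529344 ≈ -0.0027458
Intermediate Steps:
B(R) = -141/4 + 4*R/39 (B(R) = -8*(R/(-78) - 141/(-32)) = -8*(R*(-1/78) - 141*(-1/32)) = -8*(-R/78 + 141/32) = -8*(141/32 - R/78) = -141/4 + 4*R/39)
L = 22624 (L = -224*(-101) = 22624)
B(-262)/L = (-141/4 + (4/39)*(-262))/22624 = (-141/4 - 1048/39)*(1/22624) = -9691/156*1/22624 = -9691/3529344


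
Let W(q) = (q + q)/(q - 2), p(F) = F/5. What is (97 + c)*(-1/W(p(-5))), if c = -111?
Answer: 21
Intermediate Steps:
p(F) = F/5 (p(F) = F*(1/5) = F/5)
W(q) = 2*q/(-2 + q) (W(q) = (2*q)/(-2 + q) = 2*q/(-2 + q))
(97 + c)*(-1/W(p(-5))) = (97 - 111)*(-1/(2*((1/5)*(-5))/(-2 + (1/5)*(-5)))) = -(-14)/(2*(-1)/(-2 - 1)) = -(-14)/(2*(-1)/(-3)) = -(-14)/(2*(-1)*(-1/3)) = -(-14)/2/3 = -(-14)*3/2 = -14*(-3/2) = 21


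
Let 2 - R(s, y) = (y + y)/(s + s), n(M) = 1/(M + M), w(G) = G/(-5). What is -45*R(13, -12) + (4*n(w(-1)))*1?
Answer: -1580/13 ≈ -121.54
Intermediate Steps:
w(G) = -G/5 (w(G) = G*(-1/5) = -G/5)
n(M) = 1/(2*M)
R(s, y) = 2 - y/s (R(s, y) = 2 - (y + y)/(s + s) = 2 - 2*y/(2*s) = 2 - 2*y*1/(2*s) = 2 - y/s)
-45*R(13, -12) + (4*n(w(-1)))*1 = -45*(2 - 1*(-12)/13) + (4*(1/(2*((-1/5*(-1))))))*1 = -45*(2 - 1*(-12)*1/13) + (4*(1/(2*(1/5))))*1 = -45*(2 + 12/13) + (4*((1/2)*5))*1 = -45*38/13 + (4*(5/2))*1 = -1710/13 + 10*1 = -1710/13 + 10 = -1580/13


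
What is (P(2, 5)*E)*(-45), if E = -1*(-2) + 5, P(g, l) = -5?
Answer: 1575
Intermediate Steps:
E = 7 (E = 2 + 5 = 7)
(P(2, 5)*E)*(-45) = -5*7*(-45) = -35*(-45) = 1575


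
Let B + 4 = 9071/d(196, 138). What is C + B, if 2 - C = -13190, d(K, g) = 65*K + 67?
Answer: 168907787/12807 ≈ 13189.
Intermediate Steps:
d(K, g) = 67 + 65*K
C = 13192 (C = 2 - 1*(-13190) = 2 + 13190 = 13192)
B = -42157/12807 (B = -4 + 9071/(67 + 65*196) = -4 + 9071/(67 + 12740) = -4 + 9071/12807 = -42157/12807 ≈ -3.2917)
C + B = 13192 - 42157/12807 = 168907787/12807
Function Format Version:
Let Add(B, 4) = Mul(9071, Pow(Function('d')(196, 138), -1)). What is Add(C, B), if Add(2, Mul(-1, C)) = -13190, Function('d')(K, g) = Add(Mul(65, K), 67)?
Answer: Rational(168907787, 12807) ≈ 13189.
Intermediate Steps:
Function('d')(K, g) = Add(67, Mul(65, K))
C = 13192 (C = Add(2, Mul(-1, -13190)) = Add(2, 13190) = 13192)
B = Rational(-42157, 12807) (B = Add(-4, Mul(9071, Pow(Add(67, Mul(65, 196)), -1))) = Add(-4, Mul(9071, Pow(Add(67, 12740), -1))) = Add(-4, Mul(9071, Pow(12807, -1))) = Add(-4, Mul(9071, Rational(1, 12807))) = Add(-4, Rational(9071, 12807)) = Rational(-42157, 12807) ≈ -3.2917)
Add(C, B) = Add(13192, Rational(-42157, 12807)) = Rational(168907787, 12807)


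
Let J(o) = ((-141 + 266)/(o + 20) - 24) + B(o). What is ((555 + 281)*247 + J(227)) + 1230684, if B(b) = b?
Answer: 355032738/247 ≈ 1.4374e+6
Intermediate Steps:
J(o) = -24 + o + 125/(20 + o) (J(o) = ((-141 + 266)/(o + 20) - 24) + o = (125/(20 + o) - 24) + o = (-24 + 125/(20 + o)) + o = -24 + o + 125/(20 + o))
((555 + 281)*247 + J(227)) + 1230684 = ((555 + 281)*247 + (-355 + 227² - 4*227)/(20 + 227)) + 1230684 = (836*247 + (-355 + 51529 - 908)/247) + 1230684 = (206492 + (1/247)*50266) + 1230684 = (206492 + 50266/247) + 1230684 = 51053790/247 + 1230684 = 355032738/247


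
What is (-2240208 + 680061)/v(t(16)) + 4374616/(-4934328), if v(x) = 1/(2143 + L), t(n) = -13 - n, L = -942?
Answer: -1155703839107504/616791 ≈ -1.8737e+9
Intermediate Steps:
v(x) = 1/1201 (v(x) = 1/(2143 - 942) = 1/1201)
(-2240208 + 680061)/v(t(16)) + 4374616/(-4934328) = (-2240208 + 680061)/(1/1201) + 4374616/(-4934328) = -1560147*1201 + 4374616*(-1/4934328) = -1873736547 - 546827/616791 = -1155703839107504/616791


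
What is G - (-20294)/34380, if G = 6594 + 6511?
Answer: 225285097/17190 ≈ 13106.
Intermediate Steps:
G = 13105
G - (-20294)/34380 = 13105 - (-20294)/34380 = 13105 - 1*(-10147/17190) = 13105 + 10147/17190 = 225285097/17190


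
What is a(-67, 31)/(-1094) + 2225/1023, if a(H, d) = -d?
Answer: 2465863/1119162 ≈ 2.2033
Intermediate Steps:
a(-67, 31)/(-1094) + 2225/1023 = -1*31/(-1094) + 2225/1023 = -31*(-1/1094) + 2225*(1/1023) = 31/1094 + 2225/1023 = 2465863/1119162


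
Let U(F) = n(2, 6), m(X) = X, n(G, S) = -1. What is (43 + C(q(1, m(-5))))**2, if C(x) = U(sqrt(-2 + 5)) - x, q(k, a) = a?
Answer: 2209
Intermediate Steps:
U(F) = -1
C(x) = -1 - x
(43 + C(q(1, m(-5))))**2 = (43 + (-1 - 1*(-5)))**2 = (43 + (-1 + 5))**2 = (43 + 4)**2 = 47**2 = 2209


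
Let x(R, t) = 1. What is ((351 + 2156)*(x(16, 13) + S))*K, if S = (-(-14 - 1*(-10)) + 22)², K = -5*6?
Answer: -50917170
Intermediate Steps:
K = -30
S = 676 (S = (-(-14 + 10) + 22)² = (-1*(-4) + 22)² = (4 + 22)² = 26² = 676)
((351 + 2156)*(x(16, 13) + S))*K = ((351 + 2156)*(1 + 676))*(-30) = (2507*677)*(-30) = 1697239*(-30) = -50917170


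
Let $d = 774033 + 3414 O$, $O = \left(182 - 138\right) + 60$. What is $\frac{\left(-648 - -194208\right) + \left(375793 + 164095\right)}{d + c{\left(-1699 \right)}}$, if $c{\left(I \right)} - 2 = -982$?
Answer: $\frac{733448}{1128109} \approx 0.65016$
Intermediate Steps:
$O = 104$ ($O = 44 + 60 = 104$)
$c{\left(I \right)} = -980$ ($c{\left(I \right)} = 2 - 982 = -980$)
$d = 1129089$ ($d = 774033 + 3414 \cdot 104 = 774033 + 355056 = 1129089$)
$\frac{\left(-648 - -194208\right) + \left(375793 + 164095\right)}{d + c{\left(-1699 \right)}} = \frac{\left(-648 - -194208\right) + \left(375793 + 164095\right)}{1129089 - 980} = \frac{\left(-648 + 194208\right) + 539888}{1128109} = \left(193560 + 539888\right) \frac{1}{1128109} = 733448 \cdot \frac{1}{1128109} = \frac{733448}{1128109}$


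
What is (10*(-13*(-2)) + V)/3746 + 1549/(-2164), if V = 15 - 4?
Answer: -2608055/4053172 ≈ -0.64346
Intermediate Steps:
V = 11
(10*(-13*(-2)) + V)/3746 + 1549/(-2164) = (10*(-13*(-2)) + 11)/3746 + 1549/(-2164) = (10*26 + 11)*(1/3746) + 1549*(-1/2164) = (260 + 11)*(1/3746) - 1549/2164 = 271*(1/3746) - 1549/2164 = 271/3746 - 1549/2164 = -2608055/4053172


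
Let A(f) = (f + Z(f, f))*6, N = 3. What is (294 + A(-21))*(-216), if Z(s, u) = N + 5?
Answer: -46656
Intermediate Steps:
Z(s, u) = 8 (Z(s, u) = 3 + 5 = 8)
A(f) = 48 + 6*f (A(f) = (f + 8)*6 = (8 + f)*6 = 48 + 6*f)
(294 + A(-21))*(-216) = (294 + (48 + 6*(-21)))*(-216) = (294 + (48 - 126))*(-216) = (294 - 78)*(-216) = 216*(-216) = -46656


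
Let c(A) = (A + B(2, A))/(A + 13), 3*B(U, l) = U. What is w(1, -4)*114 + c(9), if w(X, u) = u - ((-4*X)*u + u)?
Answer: -120355/66 ≈ -1823.6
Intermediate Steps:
w(X, u) = 4*X*u (w(X, u) = u - (-4*X*u + u) = u - (u - 4*X*u) = u + (-u + 4*X*u) = 4*X*u)
B(U, l) = U/3
c(A) = (2/3 + A)/(13 + A) (c(A) = (A + (1/3)*2)/(A + 13) = (A + 2/3)/(13 + A) = (2/3 + A)/(13 + A))
w(1, -4)*114 + c(9) = (4*1*(-4))*114 + (2/3 + 9)/(13 + 9) = -16*114 + (29/3)/22 = -1824 + (1/22)*(29/3) = -1824 + 29/66 = -120355/66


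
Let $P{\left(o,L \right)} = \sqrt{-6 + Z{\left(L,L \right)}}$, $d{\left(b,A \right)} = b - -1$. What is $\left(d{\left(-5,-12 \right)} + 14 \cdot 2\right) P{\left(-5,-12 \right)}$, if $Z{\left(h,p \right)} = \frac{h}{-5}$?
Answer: $\frac{72 i \sqrt{10}}{5} \approx 45.537 i$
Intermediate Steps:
$Z{\left(h,p \right)} = - \frac{h}{5}$ ($Z{\left(h,p \right)} = h \left(- \frac{1}{5}\right) = - \frac{h}{5}$)
$d{\left(b,A \right)} = 1 + b$ ($d{\left(b,A \right)} = b + 1 = 1 + b$)
$P{\left(o,L \right)} = \sqrt{-6 - \frac{L}{5}}$
$\left(d{\left(-5,-12 \right)} + 14 \cdot 2\right) P{\left(-5,-12 \right)} = \left(\left(1 - 5\right) + 14 \cdot 2\right) \frac{\sqrt{-150 - -60}}{5} = \left(-4 + 28\right) \frac{\sqrt{-150 + 60}}{5} = 24 \frac{\sqrt{-90}}{5} = 24 \frac{3 i \sqrt{10}}{5} = \frac{72 i \sqrt{10}}{5}$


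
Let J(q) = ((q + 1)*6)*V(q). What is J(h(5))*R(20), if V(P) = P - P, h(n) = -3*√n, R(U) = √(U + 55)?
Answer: 0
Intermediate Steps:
R(U) = √(55 + U)
V(P) = 0
J(q) = 0 (J(q) = ((q + 1)*6)*0 = ((1 + q)*6)*0 = (6 + 6*q)*0 = 0)
J(h(5))*R(20) = 0*√(55 + 20) = 0*√75 = 0*(5*√3) = 0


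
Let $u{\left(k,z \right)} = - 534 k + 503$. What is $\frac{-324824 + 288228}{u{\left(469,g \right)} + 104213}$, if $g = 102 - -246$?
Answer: $\frac{18298}{72865} \approx 0.25112$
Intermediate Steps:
$g = 348$ ($g = 102 + 246 = 348$)
$u{\left(k,z \right)} = 503 - 534 k$
$\frac{-324824 + 288228}{u{\left(469,g \right)} + 104213} = \frac{-324824 + 288228}{\left(503 - 250446\right) + 104213} = - \frac{36596}{\left(503 - 250446\right) + 104213} = - \frac{36596}{-249943 + 104213} = - \frac{36596}{-145730} = \left(-36596\right) \left(- \frac{1}{145730}\right) = \frac{18298}{72865}$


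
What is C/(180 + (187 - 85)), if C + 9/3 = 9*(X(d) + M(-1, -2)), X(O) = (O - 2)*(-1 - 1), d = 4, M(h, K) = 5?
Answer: 1/47 ≈ 0.021277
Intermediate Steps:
X(O) = 4 - 2*O (X(O) = (-2 + O)*(-2) = 4 - 2*O)
C = 6 (C = -3 + 9*((4 - 2*4) + 5) = -3 + 9*((4 - 8) + 5) = -3 + 9*(-4 + 5) = -3 + 9*1 = -3 + 9 = 6)
C/(180 + (187 - 85)) = 6/(180 + (187 - 85)) = 6/(180 + 102) = 6/282 = 6*(1/282) = 1/47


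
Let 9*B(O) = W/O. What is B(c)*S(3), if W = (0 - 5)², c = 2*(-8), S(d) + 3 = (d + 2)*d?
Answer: -25/12 ≈ -2.0833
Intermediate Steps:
S(d) = -3 + d*(2 + d) (S(d) = -3 + (d + 2)*d = -3 + (2 + d)*d = -3 + d*(2 + d))
c = -16
W = 25 (W = (-5)² = 25)
B(O) = 25/(9*O) (B(O) = (25/O)/9 = 25/(9*O))
B(c)*S(3) = ((25/9)/(-16))*(-3 + 3² + 2*3) = ((25/9)*(-1/16))*(-3 + 9 + 6) = -25/144*12 = -25/12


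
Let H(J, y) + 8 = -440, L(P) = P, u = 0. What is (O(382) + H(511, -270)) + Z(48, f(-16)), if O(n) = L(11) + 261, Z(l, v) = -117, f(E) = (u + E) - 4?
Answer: -293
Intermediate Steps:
f(E) = -4 + E (f(E) = (0 + E) - 4 = E - 4 = -4 + E)
H(J, y) = -448 (H(J, y) = -8 - 440 = -448)
O(n) = 272 (O(n) = 11 + 261 = 272)
(O(382) + H(511, -270)) + Z(48, f(-16)) = (272 - 448) - 117 = -176 - 117 = -293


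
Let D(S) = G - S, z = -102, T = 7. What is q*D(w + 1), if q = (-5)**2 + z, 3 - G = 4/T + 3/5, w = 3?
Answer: 836/5 ≈ 167.20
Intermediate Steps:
G = 64/35 (G = 3 - (4/7 + 3/5) = 3 - 1*41/35 = 3 - 41/35 = 64/35 ≈ 1.8286)
D(S) = 64/35 - S
q = -77 (q = (-5)**2 - 102 = 25 - 102 = -77)
q*D(w + 1) = -77*(64/35 - (3 + 1)) = -77*(64/35 - 1*4) = -77*(64/35 - 4) = -77*(-76/35) = 836/5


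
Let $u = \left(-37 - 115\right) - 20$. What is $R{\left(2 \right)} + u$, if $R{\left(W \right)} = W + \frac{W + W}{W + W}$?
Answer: $-169$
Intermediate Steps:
$R{\left(W \right)} = 1 + W$ ($R{\left(W \right)} = W + \frac{2 W}{2 W} = W + 2 W \frac{1}{2 W} = W + 1 = 1 + W$)
$u = -172$ ($u = -152 - 20 = -172$)
$R{\left(2 \right)} + u = \left(1 + 2\right) - 172 = 3 - 172 = -169$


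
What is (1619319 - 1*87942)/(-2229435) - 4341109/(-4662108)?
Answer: 282086153411/1154874083220 ≈ 0.24426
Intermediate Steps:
(1619319 - 1*87942)/(-2229435) - 4341109/(-4662108) = (1619319 - 87942)*(-1/2229435) - 4341109*(-1/4662108) = 1531377*(-1/2229435) + 4341109/4662108 = -170153/247715 + 4341109/4662108 = 282086153411/1154874083220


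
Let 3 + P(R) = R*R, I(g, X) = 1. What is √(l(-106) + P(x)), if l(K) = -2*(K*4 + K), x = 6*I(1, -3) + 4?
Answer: √1157 ≈ 34.015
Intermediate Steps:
x = 10 (x = 6*1 + 4 = 6 + 4 = 10)
l(K) = -10*K (l(K) = -2*(4*K + K) = -10*K)
P(R) = -3 + R² (P(R) = -3 + R*R = -3 + R²)
√(l(-106) + P(x)) = √(-10*(-106) + (-3 + 10²)) = √(1060 + (-3 + 100)) = √(1060 + 97) = √1157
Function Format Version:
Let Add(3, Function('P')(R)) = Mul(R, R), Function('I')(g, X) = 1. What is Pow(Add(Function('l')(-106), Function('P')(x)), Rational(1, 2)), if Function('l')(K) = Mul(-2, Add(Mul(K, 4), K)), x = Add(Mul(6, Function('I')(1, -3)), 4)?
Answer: Pow(1157, Rational(1, 2)) ≈ 34.015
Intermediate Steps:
x = 10 (x = Add(Mul(6, 1), 4) = Add(6, 4) = 10)
Function('l')(K) = Mul(-10, K) (Function('l')(K) = Mul(-2, Add(Mul(4, K), K)) = Mul(-2, Mul(5, K)) = Mul(-10, K))
Function('P')(R) = Add(-3, Pow(R, 2)) (Function('P')(R) = Add(-3, Mul(R, R)) = Add(-3, Pow(R, 2)))
Pow(Add(Function('l')(-106), Function('P')(x)), Rational(1, 2)) = Pow(Add(Mul(-10, -106), Add(-3, Pow(10, 2))), Rational(1, 2)) = Pow(Add(1060, Add(-3, 100)), Rational(1, 2)) = Pow(Add(1060, 97), Rational(1, 2)) = Pow(1157, Rational(1, 2))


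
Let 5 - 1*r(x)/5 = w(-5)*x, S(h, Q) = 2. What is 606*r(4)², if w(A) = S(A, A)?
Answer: 136350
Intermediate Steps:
w(A) = 2
r(x) = 25 - 10*x
606*r(4)² = 606*(25 - 10*4)² = 606*(25 - 40)² = 606*(-15)² = 606*225 = 136350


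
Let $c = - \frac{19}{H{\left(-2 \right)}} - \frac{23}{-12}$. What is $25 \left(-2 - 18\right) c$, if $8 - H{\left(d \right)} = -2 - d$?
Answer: $\frac{1375}{6} \approx 229.17$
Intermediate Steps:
$H{\left(d \right)} = 10 + d$ ($H{\left(d \right)} = 8 - \left(-2 - d\right) = 8 + \left(2 + d\right) = 10 + d$)
$c = - \frac{11}{24}$ ($c = - \frac{19}{10 - 2} - \frac{23}{-12} = - \frac{19}{8} - - \frac{23}{12} = \left(-19\right) \frac{1}{8} + \frac{23}{12} = - \frac{19}{8} + \frac{23}{12} = - \frac{11}{24} \approx -0.45833$)
$25 \left(-2 - 18\right) c = 25 \left(-2 - 18\right) \left(- \frac{11}{24}\right) = 25 \left(-20\right) \left(- \frac{11}{24}\right) = \left(-500\right) \left(- \frac{11}{24}\right) = \frac{1375}{6}$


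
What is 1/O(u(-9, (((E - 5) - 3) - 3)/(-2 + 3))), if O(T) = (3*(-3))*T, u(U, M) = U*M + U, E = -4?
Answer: -1/1134 ≈ -0.00088183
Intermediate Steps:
u(U, M) = U + M*U (u(U, M) = M*U + U = U + M*U)
O(T) = -9*T
1/O(u(-9, (((E - 5) - 3) - 3)/(-2 + 3))) = 1/(-(-81)*(1 + (((-4 - 5) - 3) - 3)/(-2 + 3))) = 1/(-(-81)*(1 + ((-9 - 3) - 3)/1)) = 1/(-(-81)*(1 + (-12 - 3)*1)) = 1/(-(-81)*(1 - 15*1)) = 1/(-(-81)*(1 - 15)) = 1/(-(-81)*(-14)) = 1/(-9*126) = 1/(-1134) = -1/1134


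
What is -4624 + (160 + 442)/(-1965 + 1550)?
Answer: -1919562/415 ≈ -4625.5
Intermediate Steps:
-4624 + (160 + 442)/(-1965 + 1550) = -4624 + 602/(-415) = -4624 + 602*(-1/415) = -4624 - 602/415 = -1919562/415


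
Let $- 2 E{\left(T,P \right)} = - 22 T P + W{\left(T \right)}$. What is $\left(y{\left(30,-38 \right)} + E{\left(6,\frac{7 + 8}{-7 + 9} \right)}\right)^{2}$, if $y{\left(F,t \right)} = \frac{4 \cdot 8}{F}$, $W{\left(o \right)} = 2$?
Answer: $\frac{55145476}{225} \approx 2.4509 \cdot 10^{5}$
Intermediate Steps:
$E{\left(T,P \right)} = -1 + 11 P T$ ($E{\left(T,P \right)} = - \frac{- 22 T P + 2}{2} = - \frac{- 22 P T + 2}{2} = - \frac{2 - 22 P T}{2} = -1 + 11 P T$)
$y{\left(F,t \right)} = \frac{32}{F}$
$\left(y{\left(30,-38 \right)} + E{\left(6,\frac{7 + 8}{-7 + 9} \right)}\right)^{2} = \left(\frac{32}{30} - \left(1 - 11 \frac{7 + 8}{-7 + 9} \cdot 6\right)\right)^{2} = \left(32 \cdot \frac{1}{30} - \left(1 - 11 \cdot \frac{15}{2} \cdot 6\right)\right)^{2} = \left(\frac{16}{15} - \left(1 - 11 \cdot 15 \cdot \frac{1}{2} \cdot 6\right)\right)^{2} = \left(\frac{16}{15} - \left(1 - 495\right)\right)^{2} = \left(\frac{16}{15} + \left(-1 + 495\right)\right)^{2} = \left(\frac{16}{15} + 494\right)^{2} = \left(\frac{7426}{15}\right)^{2} = \frac{55145476}{225}$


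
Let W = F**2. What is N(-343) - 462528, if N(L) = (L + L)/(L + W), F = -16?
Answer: -40239250/87 ≈ -4.6252e+5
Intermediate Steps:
W = 256 (W = (-16)**2 = 256)
N(L) = 2*L/(256 + L) (N(L) = (L + L)/(L + 256) = (2*L)/(256 + L) = 2*L/(256 + L))
N(-343) - 462528 = 2*(-343)/(256 - 343) - 462528 = 2*(-343)/(-87) - 462528 = 2*(-343)*(-1/87) - 462528 = 686/87 - 462528 = -40239250/87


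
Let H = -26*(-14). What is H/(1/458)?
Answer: 166712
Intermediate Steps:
H = 364
H/(1/458) = 364/(1/458) = 364*458 = 166712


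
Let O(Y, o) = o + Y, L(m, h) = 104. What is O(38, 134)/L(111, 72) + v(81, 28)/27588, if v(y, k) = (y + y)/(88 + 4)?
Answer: 9095195/5499208 ≈ 1.6539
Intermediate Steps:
v(y, k) = y/46 (v(y, k) = (2*y)/92 = (2*y)*(1/92) = y/46)
O(Y, o) = Y + o
O(38, 134)/L(111, 72) + v(81, 28)/27588 = (38 + 134)/104 + ((1/46)*81)/27588 = 172*(1/104) + (81/46)*(1/27588) = 43/26 + 27/423016 = 9095195/5499208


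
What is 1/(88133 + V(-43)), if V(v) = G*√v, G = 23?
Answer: 88133/7767448436 - 23*I*√43/7767448436 ≈ 1.1346e-5 - 1.9417e-8*I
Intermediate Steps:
V(v) = 23*√v
1/(88133 + V(-43)) = 1/(88133 + 23*√(-43)) = 1/(88133 + 23*(I*√43)) = 1/(88133 + 23*I*√43)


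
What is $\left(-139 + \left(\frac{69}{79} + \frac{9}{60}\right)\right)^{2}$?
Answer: $\frac{47525308009}{2496400} \approx 19038.0$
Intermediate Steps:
$\left(-139 + \left(\frac{69}{79} + \frac{9}{60}\right)\right)^{2} = \left(-139 + \left(69 \cdot \frac{1}{79} + 9 \cdot \frac{1}{60}\right)\right)^{2} = \left(-139 + \left(\frac{69}{79} + \frac{3}{20}\right)\right)^{2} = \left(-139 + \frac{1617}{1580}\right)^{2} = \left(- \frac{218003}{1580}\right)^{2} = \frac{47525308009}{2496400}$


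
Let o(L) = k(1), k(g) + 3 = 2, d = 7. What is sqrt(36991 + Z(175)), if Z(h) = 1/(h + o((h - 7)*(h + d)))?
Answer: sqrt(1119939690)/174 ≈ 192.33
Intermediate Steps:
k(g) = -1 (k(g) = -3 + 2 = -1)
o(L) = -1
Z(h) = 1/(-1 + h) (Z(h) = 1/(h - 1) = 1/(-1 + h))
sqrt(36991 + Z(175)) = sqrt(36991 + 1/(-1 + 175)) = sqrt(36991 + 1/174) = sqrt(6436435/174) = sqrt(1119939690)/174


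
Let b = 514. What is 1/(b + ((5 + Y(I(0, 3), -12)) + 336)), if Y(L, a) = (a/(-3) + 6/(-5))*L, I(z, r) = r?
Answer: 5/4317 ≈ 0.0011582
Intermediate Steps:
Y(L, a) = L*(-6/5 - a/3) (Y(L, a) = (a*(-1/3) + 6*(-1/5))*L = (-a/3 - 6/5)*L = (-6/5 - a/3)*L = L*(-6/5 - a/3))
1/(b + ((5 + Y(I(0, 3), -12)) + 336)) = 1/(514 + ((5 - 1/15*3*(18 + 5*(-12))) + 336)) = 1/(514 + ((5 - 1/15*3*(18 - 60)) + 336)) = 1/(514 + ((5 - 1/15*3*(-42)) + 336)) = 1/(514 + ((5 + 42/5) + 336)) = 1/(514 + (67/5 + 336)) = 1/(514 + 1747/5) = 1/(4317/5) = 5/4317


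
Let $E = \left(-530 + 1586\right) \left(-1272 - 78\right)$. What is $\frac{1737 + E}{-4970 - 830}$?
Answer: $\frac{1423863}{5800} \approx 245.49$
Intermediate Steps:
$E = -1425600$ ($E = 1056 \left(-1272 - 78\right) = 1056 \left(-1350\right) = -1425600$)
$\frac{1737 + E}{-4970 - 830} = \frac{1737 - 1425600}{-4970 - 830} = - \frac{1423863}{-4970 - 830} = - \frac{1423863}{-5800} = \left(-1423863\right) \left(- \frac{1}{5800}\right) = \frac{1423863}{5800}$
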